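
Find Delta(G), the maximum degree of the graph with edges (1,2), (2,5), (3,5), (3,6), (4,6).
2 (attained at vertices 2, 3, 5, 6)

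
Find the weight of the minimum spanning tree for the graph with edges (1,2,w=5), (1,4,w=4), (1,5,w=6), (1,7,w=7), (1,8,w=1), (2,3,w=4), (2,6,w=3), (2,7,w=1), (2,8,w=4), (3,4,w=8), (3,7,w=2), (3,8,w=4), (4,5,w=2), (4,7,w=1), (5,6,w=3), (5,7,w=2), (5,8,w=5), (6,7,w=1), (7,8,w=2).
10 (MST edges: (1,8,w=1), (2,7,w=1), (3,7,w=2), (4,5,w=2), (4,7,w=1), (6,7,w=1), (7,8,w=2); sum of weights 1 + 1 + 2 + 2 + 1 + 1 + 2 = 10)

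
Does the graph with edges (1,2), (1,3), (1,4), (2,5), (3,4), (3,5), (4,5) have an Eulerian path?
No (4 vertices have odd degree: {1, 3, 4, 5}; Eulerian path requires 0 or 2)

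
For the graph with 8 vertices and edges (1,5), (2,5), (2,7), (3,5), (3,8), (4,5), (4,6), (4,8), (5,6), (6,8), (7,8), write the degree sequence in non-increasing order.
[5, 4, 3, 3, 2, 2, 2, 1] (degrees: deg(1)=1, deg(2)=2, deg(3)=2, deg(4)=3, deg(5)=5, deg(6)=3, deg(7)=2, deg(8)=4)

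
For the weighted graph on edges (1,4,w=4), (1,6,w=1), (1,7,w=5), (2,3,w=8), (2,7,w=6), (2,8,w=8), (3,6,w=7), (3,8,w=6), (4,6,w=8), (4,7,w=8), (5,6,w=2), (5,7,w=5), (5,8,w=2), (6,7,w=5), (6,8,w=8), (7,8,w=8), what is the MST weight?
26 (MST edges: (1,4,w=4), (1,6,w=1), (1,7,w=5), (2,7,w=6), (3,8,w=6), (5,6,w=2), (5,8,w=2); sum of weights 4 + 1 + 5 + 6 + 6 + 2 + 2 = 26)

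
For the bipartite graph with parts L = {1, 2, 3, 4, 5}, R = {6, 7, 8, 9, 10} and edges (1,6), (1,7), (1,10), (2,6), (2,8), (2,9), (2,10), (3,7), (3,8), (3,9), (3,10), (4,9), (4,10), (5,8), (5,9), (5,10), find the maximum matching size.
5 (matching: (1,10), (2,6), (3,7), (4,9), (5,8); upper bound min(|L|,|R|) = min(5,5) = 5)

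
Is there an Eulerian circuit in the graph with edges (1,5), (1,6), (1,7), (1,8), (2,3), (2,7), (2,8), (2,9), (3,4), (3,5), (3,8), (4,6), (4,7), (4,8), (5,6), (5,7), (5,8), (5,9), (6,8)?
Yes (the graph is connected and all 9 vertices have even degree)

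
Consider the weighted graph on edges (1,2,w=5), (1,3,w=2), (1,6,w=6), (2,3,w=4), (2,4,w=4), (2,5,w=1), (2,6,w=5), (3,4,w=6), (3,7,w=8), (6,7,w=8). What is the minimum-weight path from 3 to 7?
8 (path: 3 -> 7; weights 8 = 8)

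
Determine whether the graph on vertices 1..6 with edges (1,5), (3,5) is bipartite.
Yes. Partition: {1, 2, 3, 4, 6}, {5}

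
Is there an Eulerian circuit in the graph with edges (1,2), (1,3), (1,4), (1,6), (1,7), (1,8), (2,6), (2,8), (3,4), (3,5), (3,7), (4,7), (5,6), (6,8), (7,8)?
No (2 vertices have odd degree: {2, 4}; Eulerian circuit requires 0)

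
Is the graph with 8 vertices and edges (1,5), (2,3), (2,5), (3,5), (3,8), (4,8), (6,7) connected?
No, it has 2 components: {1, 2, 3, 4, 5, 8}, {6, 7}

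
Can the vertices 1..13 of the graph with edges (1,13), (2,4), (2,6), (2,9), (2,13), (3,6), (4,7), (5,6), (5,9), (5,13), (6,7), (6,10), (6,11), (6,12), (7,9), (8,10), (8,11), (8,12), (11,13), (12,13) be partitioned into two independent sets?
Yes. Partition: {1, 2, 3, 5, 7, 10, 11, 12}, {4, 6, 8, 9, 13}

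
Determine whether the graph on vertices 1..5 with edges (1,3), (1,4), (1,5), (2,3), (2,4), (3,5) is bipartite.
No (odd cycle of length 3: 3 -> 1 -> 5 -> 3)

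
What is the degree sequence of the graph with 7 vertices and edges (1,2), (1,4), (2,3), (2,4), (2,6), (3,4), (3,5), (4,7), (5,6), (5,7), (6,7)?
[4, 4, 3, 3, 3, 3, 2] (degrees: deg(1)=2, deg(2)=4, deg(3)=3, deg(4)=4, deg(5)=3, deg(6)=3, deg(7)=3)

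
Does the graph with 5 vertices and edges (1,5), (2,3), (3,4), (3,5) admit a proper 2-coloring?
Yes. Partition: {1, 3}, {2, 4, 5}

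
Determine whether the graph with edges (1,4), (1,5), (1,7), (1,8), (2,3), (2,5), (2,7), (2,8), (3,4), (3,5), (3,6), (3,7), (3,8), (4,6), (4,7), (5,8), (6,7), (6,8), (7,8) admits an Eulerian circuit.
Yes (the graph is connected and all 8 vertices have even degree)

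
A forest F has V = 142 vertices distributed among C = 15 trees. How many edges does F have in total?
127 (Each of the 15 component trees on V_i vertices has V_i - 1 edges; summing gives V - C = 142 - 15 = 127)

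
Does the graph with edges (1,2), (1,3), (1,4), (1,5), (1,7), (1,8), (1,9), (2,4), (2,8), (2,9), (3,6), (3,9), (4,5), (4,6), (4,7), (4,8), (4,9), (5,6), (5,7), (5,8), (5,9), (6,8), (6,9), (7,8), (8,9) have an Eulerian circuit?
No (6 vertices have odd degree: {1, 3, 4, 6, 8, 9}; Eulerian circuit requires 0)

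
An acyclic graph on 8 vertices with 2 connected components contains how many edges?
6 (Each of the 2 component trees on V_i vertices has V_i - 1 edges; summing gives V - C = 8 - 2 = 6)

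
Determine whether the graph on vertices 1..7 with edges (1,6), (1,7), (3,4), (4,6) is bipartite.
Yes. Partition: {1, 2, 4, 5}, {3, 6, 7}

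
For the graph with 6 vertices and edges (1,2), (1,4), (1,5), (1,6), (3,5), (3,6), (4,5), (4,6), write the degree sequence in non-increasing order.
[4, 3, 3, 3, 2, 1] (degrees: deg(1)=4, deg(2)=1, deg(3)=2, deg(4)=3, deg(5)=3, deg(6)=3)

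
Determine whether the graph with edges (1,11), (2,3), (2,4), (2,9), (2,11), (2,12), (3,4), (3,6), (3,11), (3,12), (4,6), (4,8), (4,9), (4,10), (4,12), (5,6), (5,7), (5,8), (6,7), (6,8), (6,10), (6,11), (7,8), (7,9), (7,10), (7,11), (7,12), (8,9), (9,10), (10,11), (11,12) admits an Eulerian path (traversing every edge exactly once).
No (12 vertices have odd degree: {1, 2, 3, 4, 5, 6, 7, 8, 9, 10, 11, 12}; Eulerian path requires 0 or 2)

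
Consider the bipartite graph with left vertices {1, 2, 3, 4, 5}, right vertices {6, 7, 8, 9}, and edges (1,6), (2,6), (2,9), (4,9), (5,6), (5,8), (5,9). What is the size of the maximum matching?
3 (matching: (1,6), (2,9), (5,8); upper bound min(|L|,|R|) = min(5,4) = 4)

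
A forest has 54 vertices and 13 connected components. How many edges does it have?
41 (Each of the 13 component trees on V_i vertices has V_i - 1 edges; summing gives V - C = 54 - 13 = 41)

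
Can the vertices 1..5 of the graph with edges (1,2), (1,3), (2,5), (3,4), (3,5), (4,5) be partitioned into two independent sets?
No (odd cycle of length 3: 5 -> 3 -> 4 -> 5)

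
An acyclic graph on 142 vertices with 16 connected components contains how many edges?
126 (Each of the 16 component trees on V_i vertices has V_i - 1 edges; summing gives V - C = 142 - 16 = 126)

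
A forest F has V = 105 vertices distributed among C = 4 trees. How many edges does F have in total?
101 (Each of the 4 component trees on V_i vertices has V_i - 1 edges; summing gives V - C = 105 - 4 = 101)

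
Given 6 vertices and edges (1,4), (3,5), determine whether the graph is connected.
No, it has 4 components: {1, 4}, {2}, {3, 5}, {6}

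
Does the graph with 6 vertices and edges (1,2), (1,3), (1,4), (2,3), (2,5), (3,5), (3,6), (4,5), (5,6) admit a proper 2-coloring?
No (odd cycle of length 3: 3 -> 1 -> 2 -> 3)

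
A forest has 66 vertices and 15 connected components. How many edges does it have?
51 (Each of the 15 component trees on V_i vertices has V_i - 1 edges; summing gives V - C = 66 - 15 = 51)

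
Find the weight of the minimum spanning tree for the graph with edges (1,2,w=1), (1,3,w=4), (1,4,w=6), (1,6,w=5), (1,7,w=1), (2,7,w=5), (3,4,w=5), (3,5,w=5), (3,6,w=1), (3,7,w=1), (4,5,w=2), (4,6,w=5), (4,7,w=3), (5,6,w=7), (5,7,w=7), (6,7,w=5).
9 (MST edges: (1,2,w=1), (1,7,w=1), (3,6,w=1), (3,7,w=1), (4,5,w=2), (4,7,w=3); sum of weights 1 + 1 + 1 + 1 + 2 + 3 = 9)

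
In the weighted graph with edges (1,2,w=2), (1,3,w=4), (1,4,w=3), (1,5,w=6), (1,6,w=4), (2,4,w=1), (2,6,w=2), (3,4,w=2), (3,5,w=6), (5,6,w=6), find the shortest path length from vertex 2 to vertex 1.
2 (path: 2 -> 1; weights 2 = 2)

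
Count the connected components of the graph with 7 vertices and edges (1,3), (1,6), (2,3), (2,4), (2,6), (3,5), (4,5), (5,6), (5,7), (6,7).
1 (components: {1, 2, 3, 4, 5, 6, 7})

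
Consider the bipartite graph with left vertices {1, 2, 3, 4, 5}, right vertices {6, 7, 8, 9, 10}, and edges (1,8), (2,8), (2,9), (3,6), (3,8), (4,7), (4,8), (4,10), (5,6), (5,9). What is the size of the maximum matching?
4 (matching: (1,8), (2,9), (3,6), (4,10); upper bound min(|L|,|R|) = min(5,5) = 5)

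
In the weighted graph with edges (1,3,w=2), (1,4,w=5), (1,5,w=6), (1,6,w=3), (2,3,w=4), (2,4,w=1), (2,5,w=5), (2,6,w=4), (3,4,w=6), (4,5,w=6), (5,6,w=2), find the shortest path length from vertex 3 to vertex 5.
7 (path: 3 -> 1 -> 6 -> 5; weights 2 + 3 + 2 = 7)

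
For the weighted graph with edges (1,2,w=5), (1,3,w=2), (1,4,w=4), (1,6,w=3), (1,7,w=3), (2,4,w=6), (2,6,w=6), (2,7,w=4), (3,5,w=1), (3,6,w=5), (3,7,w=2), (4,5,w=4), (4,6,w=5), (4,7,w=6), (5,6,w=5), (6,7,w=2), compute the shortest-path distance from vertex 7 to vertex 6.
2 (path: 7 -> 6; weights 2 = 2)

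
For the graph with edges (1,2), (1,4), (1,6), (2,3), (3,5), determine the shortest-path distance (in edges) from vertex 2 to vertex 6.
2 (path: 2 -> 1 -> 6, 2 edges)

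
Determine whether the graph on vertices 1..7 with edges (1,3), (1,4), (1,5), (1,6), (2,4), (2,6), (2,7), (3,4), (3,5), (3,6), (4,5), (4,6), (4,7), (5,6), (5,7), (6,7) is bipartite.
No (odd cycle of length 3: 5 -> 1 -> 3 -> 5)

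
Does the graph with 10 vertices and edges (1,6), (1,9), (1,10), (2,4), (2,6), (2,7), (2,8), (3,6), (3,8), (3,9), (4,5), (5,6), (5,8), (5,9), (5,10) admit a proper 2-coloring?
Yes. Partition: {1, 2, 3, 5}, {4, 6, 7, 8, 9, 10}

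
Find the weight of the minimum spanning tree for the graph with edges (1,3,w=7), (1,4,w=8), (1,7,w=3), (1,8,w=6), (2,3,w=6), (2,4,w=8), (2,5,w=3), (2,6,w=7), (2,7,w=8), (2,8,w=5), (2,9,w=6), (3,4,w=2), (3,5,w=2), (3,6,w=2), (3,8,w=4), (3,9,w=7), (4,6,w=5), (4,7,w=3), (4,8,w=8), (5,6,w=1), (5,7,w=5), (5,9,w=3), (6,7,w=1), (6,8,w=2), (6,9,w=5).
17 (MST edges: (1,7,w=3), (2,5,w=3), (3,4,w=2), (3,6,w=2), (5,6,w=1), (5,9,w=3), (6,7,w=1), (6,8,w=2); sum of weights 3 + 3 + 2 + 2 + 1 + 3 + 1 + 2 = 17)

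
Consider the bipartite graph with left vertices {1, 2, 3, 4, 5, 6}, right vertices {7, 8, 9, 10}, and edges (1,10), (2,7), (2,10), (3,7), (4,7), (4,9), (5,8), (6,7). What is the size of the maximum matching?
4 (matching: (1,10), (2,7), (4,9), (5,8); upper bound min(|L|,|R|) = min(6,4) = 4)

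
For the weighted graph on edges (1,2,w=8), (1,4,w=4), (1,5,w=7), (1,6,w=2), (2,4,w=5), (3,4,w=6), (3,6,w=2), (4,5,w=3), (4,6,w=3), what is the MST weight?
15 (MST edges: (1,6,w=2), (2,4,w=5), (3,6,w=2), (4,5,w=3), (4,6,w=3); sum of weights 2 + 5 + 2 + 3 + 3 = 15)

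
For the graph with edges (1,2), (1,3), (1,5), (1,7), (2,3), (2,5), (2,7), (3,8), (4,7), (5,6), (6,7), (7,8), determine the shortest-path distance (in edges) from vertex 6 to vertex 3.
3 (path: 6 -> 7 -> 2 -> 3, 3 edges)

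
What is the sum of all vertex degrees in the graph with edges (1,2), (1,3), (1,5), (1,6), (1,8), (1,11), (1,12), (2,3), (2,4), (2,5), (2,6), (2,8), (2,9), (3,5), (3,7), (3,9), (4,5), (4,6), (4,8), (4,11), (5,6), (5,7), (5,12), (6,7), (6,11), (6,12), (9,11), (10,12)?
56 (handshake: sum of degrees = 2|E| = 2 x 28 = 56)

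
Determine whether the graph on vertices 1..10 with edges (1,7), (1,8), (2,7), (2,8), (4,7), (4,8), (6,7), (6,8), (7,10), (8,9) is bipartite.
Yes. Partition: {1, 2, 3, 4, 5, 6, 9, 10}, {7, 8}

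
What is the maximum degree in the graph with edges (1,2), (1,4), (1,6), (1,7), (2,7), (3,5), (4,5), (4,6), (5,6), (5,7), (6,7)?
4 (attained at vertices 1, 5, 6, 7)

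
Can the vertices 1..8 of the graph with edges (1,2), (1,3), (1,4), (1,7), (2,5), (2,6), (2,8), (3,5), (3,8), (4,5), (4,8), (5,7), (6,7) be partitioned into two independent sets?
Yes. Partition: {1, 5, 6, 8}, {2, 3, 4, 7}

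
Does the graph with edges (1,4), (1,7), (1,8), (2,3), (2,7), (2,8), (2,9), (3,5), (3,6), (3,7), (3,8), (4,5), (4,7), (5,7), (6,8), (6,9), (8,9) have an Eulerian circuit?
No (8 vertices have odd degree: {1, 3, 4, 5, 6, 7, 8, 9}; Eulerian circuit requires 0)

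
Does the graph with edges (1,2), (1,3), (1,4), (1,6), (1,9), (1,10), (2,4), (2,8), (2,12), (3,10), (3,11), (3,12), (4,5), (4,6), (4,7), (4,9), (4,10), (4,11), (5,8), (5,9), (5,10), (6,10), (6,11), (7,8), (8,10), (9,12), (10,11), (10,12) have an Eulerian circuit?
Yes (the graph is connected and all 12 vertices have even degree)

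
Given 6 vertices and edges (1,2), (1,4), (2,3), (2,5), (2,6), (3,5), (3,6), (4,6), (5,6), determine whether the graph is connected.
Yes (BFS from 1 visits [1, 2, 4, 3, 5, 6] — all 6 vertices reached)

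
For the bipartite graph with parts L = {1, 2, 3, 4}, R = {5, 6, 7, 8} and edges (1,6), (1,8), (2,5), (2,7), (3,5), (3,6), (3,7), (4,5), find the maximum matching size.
4 (matching: (1,8), (2,7), (3,6), (4,5); upper bound min(|L|,|R|) = min(4,4) = 4)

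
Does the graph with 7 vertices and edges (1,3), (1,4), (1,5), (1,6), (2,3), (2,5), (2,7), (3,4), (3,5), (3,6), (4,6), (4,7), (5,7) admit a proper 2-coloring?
No (odd cycle of length 3: 4 -> 1 -> 3 -> 4)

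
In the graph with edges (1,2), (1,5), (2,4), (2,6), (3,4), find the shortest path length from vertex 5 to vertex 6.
3 (path: 5 -> 1 -> 2 -> 6, 3 edges)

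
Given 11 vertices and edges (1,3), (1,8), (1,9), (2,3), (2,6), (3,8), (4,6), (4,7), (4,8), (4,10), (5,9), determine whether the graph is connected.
No, it has 2 components: {1, 2, 3, 4, 5, 6, 7, 8, 9, 10}, {11}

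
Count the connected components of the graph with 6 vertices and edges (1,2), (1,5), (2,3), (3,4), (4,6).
1 (components: {1, 2, 3, 4, 5, 6})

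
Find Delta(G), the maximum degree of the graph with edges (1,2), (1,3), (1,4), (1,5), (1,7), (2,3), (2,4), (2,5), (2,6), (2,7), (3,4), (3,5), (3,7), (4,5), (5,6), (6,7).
6 (attained at vertex 2)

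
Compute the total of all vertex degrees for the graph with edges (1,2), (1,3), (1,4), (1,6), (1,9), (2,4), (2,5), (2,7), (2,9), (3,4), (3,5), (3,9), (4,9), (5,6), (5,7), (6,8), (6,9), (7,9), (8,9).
38 (handshake: sum of degrees = 2|E| = 2 x 19 = 38)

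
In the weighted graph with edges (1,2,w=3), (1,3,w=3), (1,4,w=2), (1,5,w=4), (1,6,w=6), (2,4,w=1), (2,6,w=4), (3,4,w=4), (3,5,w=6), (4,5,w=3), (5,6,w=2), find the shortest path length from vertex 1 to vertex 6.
6 (path: 1 -> 6; weights 6 = 6)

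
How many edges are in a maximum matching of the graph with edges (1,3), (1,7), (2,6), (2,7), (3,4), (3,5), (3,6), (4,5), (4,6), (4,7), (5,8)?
4 (matching: (1,3), (2,7), (4,6), (5,8); upper bound floor(n/2) = floor(8/2) = 4)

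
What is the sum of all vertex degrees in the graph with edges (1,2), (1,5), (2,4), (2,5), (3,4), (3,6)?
12 (handshake: sum of degrees = 2|E| = 2 x 6 = 12)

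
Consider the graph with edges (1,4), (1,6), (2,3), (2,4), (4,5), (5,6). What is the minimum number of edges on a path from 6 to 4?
2 (path: 6 -> 5 -> 4, 2 edges)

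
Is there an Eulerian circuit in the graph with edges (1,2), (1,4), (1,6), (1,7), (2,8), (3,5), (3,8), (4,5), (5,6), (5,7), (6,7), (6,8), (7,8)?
Yes (the graph is connected and all 8 vertices have even degree)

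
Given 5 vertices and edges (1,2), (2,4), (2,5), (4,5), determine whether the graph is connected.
No, it has 2 components: {1, 2, 4, 5}, {3}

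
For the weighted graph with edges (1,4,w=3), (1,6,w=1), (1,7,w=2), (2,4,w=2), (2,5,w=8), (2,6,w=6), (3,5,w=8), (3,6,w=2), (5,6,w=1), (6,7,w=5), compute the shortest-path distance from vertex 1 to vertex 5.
2 (path: 1 -> 6 -> 5; weights 1 + 1 = 2)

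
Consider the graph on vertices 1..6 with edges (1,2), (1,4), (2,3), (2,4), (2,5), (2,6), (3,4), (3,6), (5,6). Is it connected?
Yes (BFS from 1 visits [1, 2, 4, 3, 5, 6] — all 6 vertices reached)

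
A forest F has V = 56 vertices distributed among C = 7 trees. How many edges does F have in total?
49 (Each of the 7 component trees on V_i vertices has V_i - 1 edges; summing gives V - C = 56 - 7 = 49)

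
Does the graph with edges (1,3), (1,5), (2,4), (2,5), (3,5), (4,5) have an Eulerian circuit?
Yes (the graph is connected and all 5 vertices have even degree)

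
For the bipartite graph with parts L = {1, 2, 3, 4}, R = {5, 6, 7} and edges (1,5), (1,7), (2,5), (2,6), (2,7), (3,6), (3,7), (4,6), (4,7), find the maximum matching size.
3 (matching: (1,7), (2,5), (3,6); upper bound min(|L|,|R|) = min(4,3) = 3)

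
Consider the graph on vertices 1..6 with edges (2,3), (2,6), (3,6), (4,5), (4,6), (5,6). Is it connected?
No, it has 2 components: {1}, {2, 3, 4, 5, 6}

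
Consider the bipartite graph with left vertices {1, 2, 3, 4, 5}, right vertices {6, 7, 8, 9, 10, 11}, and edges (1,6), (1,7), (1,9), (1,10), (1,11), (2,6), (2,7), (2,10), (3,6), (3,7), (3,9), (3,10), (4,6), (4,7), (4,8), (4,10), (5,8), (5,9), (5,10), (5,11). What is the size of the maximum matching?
5 (matching: (1,11), (2,10), (3,9), (4,7), (5,8); upper bound min(|L|,|R|) = min(5,6) = 5)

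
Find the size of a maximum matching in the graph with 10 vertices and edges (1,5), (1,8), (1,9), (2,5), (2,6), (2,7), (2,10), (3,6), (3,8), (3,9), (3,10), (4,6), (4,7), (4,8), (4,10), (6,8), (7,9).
5 (matching: (1,5), (2,7), (3,9), (4,10), (6,8); upper bound floor(n/2) = floor(10/2) = 5)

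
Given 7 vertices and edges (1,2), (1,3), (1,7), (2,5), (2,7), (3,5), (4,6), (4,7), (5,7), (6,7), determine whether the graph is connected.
Yes (BFS from 1 visits [1, 2, 3, 7, 5, 4, 6] — all 7 vertices reached)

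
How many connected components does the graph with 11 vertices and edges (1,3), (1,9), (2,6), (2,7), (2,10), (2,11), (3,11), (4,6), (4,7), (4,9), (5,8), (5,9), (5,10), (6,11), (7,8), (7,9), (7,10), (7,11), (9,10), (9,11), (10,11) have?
1 (components: {1, 2, 3, 4, 5, 6, 7, 8, 9, 10, 11})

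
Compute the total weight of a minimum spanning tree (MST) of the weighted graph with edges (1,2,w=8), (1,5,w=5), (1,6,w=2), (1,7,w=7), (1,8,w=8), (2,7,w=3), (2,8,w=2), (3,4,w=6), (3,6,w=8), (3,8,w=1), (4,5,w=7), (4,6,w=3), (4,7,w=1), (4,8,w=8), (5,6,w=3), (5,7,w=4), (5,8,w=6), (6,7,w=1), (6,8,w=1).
11 (MST edges: (1,6,w=2), (2,8,w=2), (3,8,w=1), (4,7,w=1), (5,6,w=3), (6,7,w=1), (6,8,w=1); sum of weights 2 + 2 + 1 + 1 + 3 + 1 + 1 = 11)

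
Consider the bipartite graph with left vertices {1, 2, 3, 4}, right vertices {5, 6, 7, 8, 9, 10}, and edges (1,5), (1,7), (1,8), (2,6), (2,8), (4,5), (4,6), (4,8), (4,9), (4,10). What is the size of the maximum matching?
3 (matching: (1,7), (2,8), (4,10); upper bound min(|L|,|R|) = min(4,6) = 4)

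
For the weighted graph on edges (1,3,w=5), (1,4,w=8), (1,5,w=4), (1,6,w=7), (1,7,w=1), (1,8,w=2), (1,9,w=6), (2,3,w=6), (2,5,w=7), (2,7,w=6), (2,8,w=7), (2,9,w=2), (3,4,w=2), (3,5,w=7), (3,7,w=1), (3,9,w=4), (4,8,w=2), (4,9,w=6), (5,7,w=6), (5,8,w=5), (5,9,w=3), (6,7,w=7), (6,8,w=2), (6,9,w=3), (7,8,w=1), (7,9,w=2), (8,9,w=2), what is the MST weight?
14 (MST edges: (1,7,w=1), (2,9,w=2), (3,4,w=2), (3,7,w=1), (5,9,w=3), (6,8,w=2), (7,8,w=1), (7,9,w=2); sum of weights 1 + 2 + 2 + 1 + 3 + 2 + 1 + 2 = 14)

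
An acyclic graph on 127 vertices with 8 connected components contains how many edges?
119 (Each of the 8 component trees on V_i vertices has V_i - 1 edges; summing gives V - C = 127 - 8 = 119)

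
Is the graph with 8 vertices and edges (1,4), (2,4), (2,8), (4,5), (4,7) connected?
No, it has 3 components: {1, 2, 4, 5, 7, 8}, {3}, {6}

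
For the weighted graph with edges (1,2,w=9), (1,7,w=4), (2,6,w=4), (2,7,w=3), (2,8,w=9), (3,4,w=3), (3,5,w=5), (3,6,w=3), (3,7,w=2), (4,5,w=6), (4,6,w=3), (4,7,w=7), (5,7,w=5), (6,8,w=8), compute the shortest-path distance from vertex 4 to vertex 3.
3 (path: 4 -> 3; weights 3 = 3)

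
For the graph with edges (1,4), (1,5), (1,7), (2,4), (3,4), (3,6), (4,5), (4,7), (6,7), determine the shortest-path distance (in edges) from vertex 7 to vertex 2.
2 (path: 7 -> 4 -> 2, 2 edges)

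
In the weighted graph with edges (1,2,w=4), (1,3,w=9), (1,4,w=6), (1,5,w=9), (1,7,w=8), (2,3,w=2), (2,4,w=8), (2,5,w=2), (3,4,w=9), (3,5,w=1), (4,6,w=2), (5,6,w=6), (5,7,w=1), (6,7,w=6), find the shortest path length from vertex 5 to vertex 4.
8 (path: 5 -> 6 -> 4; weights 6 + 2 = 8)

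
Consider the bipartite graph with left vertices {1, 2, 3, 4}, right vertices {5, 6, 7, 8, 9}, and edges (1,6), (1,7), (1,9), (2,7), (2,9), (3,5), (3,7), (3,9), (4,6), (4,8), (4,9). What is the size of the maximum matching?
4 (matching: (1,6), (2,7), (3,9), (4,8); upper bound min(|L|,|R|) = min(4,5) = 4)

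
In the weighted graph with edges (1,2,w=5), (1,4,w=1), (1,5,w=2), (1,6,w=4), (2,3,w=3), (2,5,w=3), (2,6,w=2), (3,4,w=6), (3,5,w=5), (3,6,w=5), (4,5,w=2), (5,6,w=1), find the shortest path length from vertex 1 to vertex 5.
2 (path: 1 -> 5; weights 2 = 2)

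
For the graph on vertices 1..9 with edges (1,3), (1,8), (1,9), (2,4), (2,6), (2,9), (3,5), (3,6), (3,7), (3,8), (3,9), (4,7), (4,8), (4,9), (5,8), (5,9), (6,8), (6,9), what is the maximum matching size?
4 (matching: (1,8), (2,6), (3,9), (4,7); upper bound floor(n/2) = floor(9/2) = 4)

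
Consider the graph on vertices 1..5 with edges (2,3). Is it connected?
No, it has 4 components: {1}, {2, 3}, {4}, {5}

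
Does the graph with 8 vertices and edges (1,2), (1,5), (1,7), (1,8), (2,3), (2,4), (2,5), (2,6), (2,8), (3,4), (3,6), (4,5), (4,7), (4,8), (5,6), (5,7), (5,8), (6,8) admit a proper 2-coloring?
No (odd cycle of length 3: 8 -> 1 -> 5 -> 8)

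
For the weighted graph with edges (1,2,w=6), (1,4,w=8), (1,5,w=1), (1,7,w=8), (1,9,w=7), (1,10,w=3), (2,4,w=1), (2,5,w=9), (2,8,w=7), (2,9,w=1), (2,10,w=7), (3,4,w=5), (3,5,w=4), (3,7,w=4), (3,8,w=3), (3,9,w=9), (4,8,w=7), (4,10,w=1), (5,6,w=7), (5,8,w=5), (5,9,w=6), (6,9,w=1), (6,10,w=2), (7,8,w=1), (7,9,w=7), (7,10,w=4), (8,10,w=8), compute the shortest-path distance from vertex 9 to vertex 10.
3 (path: 9 -> 6 -> 10; weights 1 + 2 = 3)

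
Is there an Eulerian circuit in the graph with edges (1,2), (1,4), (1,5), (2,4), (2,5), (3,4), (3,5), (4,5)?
No (2 vertices have odd degree: {1, 2}; Eulerian circuit requires 0)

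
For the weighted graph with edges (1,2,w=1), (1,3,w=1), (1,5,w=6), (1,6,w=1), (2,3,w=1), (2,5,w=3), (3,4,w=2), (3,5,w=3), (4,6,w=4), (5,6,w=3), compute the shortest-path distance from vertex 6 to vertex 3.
2 (path: 6 -> 1 -> 3; weights 1 + 1 = 2)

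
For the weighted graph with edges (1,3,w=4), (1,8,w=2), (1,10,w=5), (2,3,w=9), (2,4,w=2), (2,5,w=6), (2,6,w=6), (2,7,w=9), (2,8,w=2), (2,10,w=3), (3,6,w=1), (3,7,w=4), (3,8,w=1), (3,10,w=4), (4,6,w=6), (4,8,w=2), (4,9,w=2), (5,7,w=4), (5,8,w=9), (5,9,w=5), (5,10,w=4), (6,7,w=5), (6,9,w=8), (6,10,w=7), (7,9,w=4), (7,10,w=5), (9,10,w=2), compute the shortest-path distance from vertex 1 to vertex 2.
4 (path: 1 -> 8 -> 2; weights 2 + 2 = 4)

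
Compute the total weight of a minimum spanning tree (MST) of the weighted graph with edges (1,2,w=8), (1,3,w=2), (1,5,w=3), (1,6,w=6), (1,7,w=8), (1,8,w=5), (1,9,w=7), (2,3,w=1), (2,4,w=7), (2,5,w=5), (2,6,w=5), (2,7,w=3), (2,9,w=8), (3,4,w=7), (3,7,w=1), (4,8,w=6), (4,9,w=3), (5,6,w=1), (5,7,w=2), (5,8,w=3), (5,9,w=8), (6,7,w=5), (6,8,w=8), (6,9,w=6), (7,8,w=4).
19 (MST edges: (1,3,w=2), (2,3,w=1), (3,7,w=1), (4,8,w=6), (4,9,w=3), (5,6,w=1), (5,7,w=2), (5,8,w=3); sum of weights 2 + 1 + 1 + 6 + 3 + 1 + 2 + 3 = 19)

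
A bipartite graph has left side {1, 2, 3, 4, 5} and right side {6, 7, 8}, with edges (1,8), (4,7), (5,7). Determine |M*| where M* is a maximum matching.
2 (matching: (1,8), (4,7); upper bound min(|L|,|R|) = min(5,3) = 3)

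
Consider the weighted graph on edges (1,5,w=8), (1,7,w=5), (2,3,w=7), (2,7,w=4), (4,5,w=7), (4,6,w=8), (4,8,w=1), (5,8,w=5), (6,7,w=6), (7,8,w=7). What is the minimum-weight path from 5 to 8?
5 (path: 5 -> 8; weights 5 = 5)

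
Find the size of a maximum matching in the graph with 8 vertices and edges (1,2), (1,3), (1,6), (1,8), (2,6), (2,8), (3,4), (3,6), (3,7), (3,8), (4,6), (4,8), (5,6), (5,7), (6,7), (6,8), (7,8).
4 (matching: (1,2), (3,4), (5,6), (7,8); upper bound floor(n/2) = floor(8/2) = 4)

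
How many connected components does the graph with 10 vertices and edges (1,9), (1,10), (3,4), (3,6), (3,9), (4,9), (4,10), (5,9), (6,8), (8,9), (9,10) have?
3 (components: {1, 3, 4, 5, 6, 8, 9, 10}, {2}, {7})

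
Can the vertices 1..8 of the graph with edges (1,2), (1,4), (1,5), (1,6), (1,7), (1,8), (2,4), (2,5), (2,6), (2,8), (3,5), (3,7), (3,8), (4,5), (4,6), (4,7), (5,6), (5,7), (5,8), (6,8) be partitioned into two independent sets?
No (odd cycle of length 3: 6 -> 1 -> 4 -> 6)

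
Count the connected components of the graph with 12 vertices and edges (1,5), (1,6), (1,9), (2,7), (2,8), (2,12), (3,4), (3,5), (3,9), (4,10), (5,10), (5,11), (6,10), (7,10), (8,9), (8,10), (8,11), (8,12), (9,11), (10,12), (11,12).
1 (components: {1, 2, 3, 4, 5, 6, 7, 8, 9, 10, 11, 12})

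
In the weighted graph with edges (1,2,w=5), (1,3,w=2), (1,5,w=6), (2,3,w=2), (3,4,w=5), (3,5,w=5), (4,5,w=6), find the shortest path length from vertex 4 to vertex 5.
6 (path: 4 -> 5; weights 6 = 6)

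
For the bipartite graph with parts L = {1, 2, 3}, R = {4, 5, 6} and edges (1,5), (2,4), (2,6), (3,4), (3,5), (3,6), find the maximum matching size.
3 (matching: (1,5), (2,6), (3,4); upper bound min(|L|,|R|) = min(3,3) = 3)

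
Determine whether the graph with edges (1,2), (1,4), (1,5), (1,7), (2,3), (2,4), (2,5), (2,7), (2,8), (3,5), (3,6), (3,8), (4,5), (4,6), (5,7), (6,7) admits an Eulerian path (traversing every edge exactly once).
Yes (the graph is connected and exactly 2 vertices have odd degree: {5, 6}; any Eulerian path must start and end at those)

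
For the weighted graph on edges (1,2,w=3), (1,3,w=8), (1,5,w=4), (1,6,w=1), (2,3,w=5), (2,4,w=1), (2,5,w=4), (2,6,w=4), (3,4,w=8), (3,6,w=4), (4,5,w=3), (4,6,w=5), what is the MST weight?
12 (MST edges: (1,2,w=3), (1,6,w=1), (2,4,w=1), (3,6,w=4), (4,5,w=3); sum of weights 3 + 1 + 1 + 4 + 3 = 12)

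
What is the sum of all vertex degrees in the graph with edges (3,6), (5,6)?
4 (handshake: sum of degrees = 2|E| = 2 x 2 = 4)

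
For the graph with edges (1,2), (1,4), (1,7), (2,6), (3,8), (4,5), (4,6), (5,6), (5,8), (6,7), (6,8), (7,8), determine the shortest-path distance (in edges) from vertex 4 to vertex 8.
2 (path: 4 -> 5 -> 8, 2 edges)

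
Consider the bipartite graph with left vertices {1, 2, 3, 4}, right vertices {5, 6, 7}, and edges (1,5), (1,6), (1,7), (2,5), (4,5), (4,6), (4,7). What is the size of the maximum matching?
3 (matching: (1,7), (2,5), (4,6); upper bound min(|L|,|R|) = min(4,3) = 3)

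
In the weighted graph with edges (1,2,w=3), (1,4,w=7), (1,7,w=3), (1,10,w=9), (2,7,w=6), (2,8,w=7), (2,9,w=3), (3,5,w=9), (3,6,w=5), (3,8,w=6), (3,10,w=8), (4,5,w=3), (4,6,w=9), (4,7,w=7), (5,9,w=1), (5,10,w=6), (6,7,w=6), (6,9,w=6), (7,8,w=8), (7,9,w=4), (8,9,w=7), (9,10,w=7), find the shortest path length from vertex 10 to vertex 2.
10 (path: 10 -> 9 -> 2; weights 7 + 3 = 10)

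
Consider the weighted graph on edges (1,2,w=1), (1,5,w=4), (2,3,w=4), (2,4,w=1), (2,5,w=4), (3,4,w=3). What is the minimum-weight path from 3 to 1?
5 (path: 3 -> 2 -> 1; weights 4 + 1 = 5)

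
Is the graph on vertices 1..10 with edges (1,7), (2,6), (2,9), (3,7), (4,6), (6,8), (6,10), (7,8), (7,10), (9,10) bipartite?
Yes. Partition: {1, 2, 3, 4, 5, 8, 10}, {6, 7, 9}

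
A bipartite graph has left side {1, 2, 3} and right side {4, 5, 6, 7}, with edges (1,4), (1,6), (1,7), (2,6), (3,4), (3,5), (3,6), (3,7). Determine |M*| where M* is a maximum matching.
3 (matching: (1,7), (2,6), (3,5); upper bound min(|L|,|R|) = min(3,4) = 3)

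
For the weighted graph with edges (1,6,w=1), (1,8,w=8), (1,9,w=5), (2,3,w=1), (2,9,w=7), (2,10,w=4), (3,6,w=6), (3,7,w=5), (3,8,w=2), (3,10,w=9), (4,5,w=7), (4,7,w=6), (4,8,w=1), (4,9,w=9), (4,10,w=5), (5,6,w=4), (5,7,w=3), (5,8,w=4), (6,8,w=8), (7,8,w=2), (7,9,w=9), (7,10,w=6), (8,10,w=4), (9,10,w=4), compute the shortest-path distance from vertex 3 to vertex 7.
4 (path: 3 -> 8 -> 7; weights 2 + 2 = 4)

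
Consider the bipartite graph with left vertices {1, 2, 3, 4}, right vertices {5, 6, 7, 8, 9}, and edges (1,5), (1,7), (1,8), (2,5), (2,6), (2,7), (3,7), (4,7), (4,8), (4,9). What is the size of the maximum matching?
4 (matching: (1,8), (2,6), (3,7), (4,9); upper bound min(|L|,|R|) = min(4,5) = 4)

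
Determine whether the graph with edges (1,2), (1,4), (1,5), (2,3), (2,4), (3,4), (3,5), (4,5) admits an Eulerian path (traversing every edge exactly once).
No (4 vertices have odd degree: {1, 2, 3, 5}; Eulerian path requires 0 or 2)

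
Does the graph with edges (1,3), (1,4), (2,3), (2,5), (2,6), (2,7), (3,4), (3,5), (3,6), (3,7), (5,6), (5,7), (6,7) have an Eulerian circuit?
Yes (the graph is connected and all 7 vertices have even degree)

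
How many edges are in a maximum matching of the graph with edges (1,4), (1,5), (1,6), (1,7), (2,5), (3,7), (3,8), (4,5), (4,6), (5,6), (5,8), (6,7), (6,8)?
4 (matching: (1,7), (2,5), (3,8), (4,6); upper bound floor(n/2) = floor(8/2) = 4)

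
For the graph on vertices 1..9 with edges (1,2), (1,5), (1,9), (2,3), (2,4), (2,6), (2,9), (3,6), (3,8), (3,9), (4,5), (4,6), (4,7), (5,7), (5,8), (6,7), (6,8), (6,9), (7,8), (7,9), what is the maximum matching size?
4 (matching: (1,5), (2,6), (3,9), (7,8); upper bound floor(n/2) = floor(9/2) = 4)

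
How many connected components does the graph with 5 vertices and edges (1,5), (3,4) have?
3 (components: {1, 5}, {2}, {3, 4})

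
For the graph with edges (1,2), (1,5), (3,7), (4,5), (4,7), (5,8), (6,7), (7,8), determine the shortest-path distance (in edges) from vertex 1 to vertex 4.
2 (path: 1 -> 5 -> 4, 2 edges)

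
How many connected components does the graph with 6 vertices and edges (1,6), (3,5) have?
4 (components: {1, 6}, {2}, {3, 5}, {4})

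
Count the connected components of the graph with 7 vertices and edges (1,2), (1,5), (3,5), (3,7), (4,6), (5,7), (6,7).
1 (components: {1, 2, 3, 4, 5, 6, 7})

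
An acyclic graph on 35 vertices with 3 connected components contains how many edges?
32 (Each of the 3 component trees on V_i vertices has V_i - 1 edges; summing gives V - C = 35 - 3 = 32)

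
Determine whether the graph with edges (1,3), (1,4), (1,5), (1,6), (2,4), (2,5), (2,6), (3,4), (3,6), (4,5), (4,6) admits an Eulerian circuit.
No (4 vertices have odd degree: {2, 3, 4, 5}; Eulerian circuit requires 0)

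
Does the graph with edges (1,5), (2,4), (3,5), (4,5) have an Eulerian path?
No (4 vertices have odd degree: {1, 2, 3, 5}; Eulerian path requires 0 or 2)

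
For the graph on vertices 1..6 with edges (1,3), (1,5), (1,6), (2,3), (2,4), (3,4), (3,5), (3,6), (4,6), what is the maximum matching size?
3 (matching: (1,5), (2,4), (3,6); upper bound floor(n/2) = floor(6/2) = 3)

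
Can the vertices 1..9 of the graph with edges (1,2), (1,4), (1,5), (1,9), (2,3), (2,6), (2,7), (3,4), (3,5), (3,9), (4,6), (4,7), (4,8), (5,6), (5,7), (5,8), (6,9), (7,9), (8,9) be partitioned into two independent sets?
Yes. Partition: {1, 3, 6, 7, 8}, {2, 4, 5, 9}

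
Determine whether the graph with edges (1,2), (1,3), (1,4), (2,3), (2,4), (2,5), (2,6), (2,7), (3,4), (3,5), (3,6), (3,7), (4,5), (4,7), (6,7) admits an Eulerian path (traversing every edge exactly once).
No (4 vertices have odd degree: {1, 4, 5, 6}; Eulerian path requires 0 or 2)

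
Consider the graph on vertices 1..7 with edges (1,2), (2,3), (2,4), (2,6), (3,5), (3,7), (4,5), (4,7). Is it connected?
Yes (BFS from 1 visits [1, 2, 3, 4, 6, 5, 7] — all 7 vertices reached)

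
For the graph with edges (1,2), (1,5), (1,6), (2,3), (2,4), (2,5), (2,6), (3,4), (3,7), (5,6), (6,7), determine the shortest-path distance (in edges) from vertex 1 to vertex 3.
2 (path: 1 -> 2 -> 3, 2 edges)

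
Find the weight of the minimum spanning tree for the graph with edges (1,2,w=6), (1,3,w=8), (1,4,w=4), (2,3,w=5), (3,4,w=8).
15 (MST edges: (1,2,w=6), (1,4,w=4), (2,3,w=5); sum of weights 6 + 4 + 5 = 15)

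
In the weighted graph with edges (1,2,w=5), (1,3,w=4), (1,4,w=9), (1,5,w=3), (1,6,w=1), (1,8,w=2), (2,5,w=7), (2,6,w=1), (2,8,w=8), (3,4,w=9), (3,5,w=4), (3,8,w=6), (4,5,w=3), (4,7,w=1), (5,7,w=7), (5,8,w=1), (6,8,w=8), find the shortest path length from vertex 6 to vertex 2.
1 (path: 6 -> 2; weights 1 = 1)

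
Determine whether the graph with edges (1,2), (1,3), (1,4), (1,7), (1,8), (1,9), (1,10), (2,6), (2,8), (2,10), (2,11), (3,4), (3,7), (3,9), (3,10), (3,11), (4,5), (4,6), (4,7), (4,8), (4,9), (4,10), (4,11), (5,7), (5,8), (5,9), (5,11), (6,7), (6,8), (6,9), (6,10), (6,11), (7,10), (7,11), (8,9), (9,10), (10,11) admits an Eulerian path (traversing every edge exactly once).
No (8 vertices have odd degree: {1, 2, 4, 5, 6, 7, 9, 11}; Eulerian path requires 0 or 2)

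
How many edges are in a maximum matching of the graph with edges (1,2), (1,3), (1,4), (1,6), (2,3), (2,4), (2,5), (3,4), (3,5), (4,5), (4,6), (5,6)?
3 (matching: (1,6), (2,4), (3,5); upper bound floor(n/2) = floor(6/2) = 3)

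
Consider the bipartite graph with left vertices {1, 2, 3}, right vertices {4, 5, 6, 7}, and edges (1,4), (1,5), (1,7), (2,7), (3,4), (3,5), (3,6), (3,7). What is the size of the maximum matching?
3 (matching: (1,5), (2,7), (3,6); upper bound min(|L|,|R|) = min(3,4) = 3)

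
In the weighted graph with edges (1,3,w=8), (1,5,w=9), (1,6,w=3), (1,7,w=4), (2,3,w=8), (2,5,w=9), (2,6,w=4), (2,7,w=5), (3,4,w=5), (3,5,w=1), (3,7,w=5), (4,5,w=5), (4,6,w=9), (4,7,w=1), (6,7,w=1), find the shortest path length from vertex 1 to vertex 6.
3 (path: 1 -> 6; weights 3 = 3)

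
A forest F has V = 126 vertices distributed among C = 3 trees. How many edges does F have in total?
123 (Each of the 3 component trees on V_i vertices has V_i - 1 edges; summing gives V - C = 126 - 3 = 123)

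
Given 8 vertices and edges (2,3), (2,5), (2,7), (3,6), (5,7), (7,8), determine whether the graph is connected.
No, it has 3 components: {1}, {2, 3, 5, 6, 7, 8}, {4}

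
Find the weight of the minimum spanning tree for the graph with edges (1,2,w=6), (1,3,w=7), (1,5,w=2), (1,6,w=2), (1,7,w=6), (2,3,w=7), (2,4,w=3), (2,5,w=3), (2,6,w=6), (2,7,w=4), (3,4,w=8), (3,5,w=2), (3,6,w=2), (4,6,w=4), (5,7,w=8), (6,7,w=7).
16 (MST edges: (1,5,w=2), (1,6,w=2), (2,4,w=3), (2,5,w=3), (2,7,w=4), (3,6,w=2); sum of weights 2 + 2 + 3 + 3 + 4 + 2 = 16)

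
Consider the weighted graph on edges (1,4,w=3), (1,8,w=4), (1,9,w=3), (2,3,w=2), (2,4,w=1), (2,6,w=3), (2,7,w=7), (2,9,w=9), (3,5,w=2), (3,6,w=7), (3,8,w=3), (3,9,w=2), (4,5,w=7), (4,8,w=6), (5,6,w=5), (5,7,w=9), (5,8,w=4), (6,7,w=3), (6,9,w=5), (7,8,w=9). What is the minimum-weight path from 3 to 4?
3 (path: 3 -> 2 -> 4; weights 2 + 1 = 3)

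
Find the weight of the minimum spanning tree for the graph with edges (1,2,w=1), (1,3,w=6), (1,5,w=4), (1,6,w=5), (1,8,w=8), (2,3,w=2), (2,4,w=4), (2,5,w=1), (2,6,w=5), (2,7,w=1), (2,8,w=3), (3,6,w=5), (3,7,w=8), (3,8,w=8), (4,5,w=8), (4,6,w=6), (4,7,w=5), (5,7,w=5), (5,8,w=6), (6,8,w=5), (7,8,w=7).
17 (MST edges: (1,2,w=1), (1,6,w=5), (2,3,w=2), (2,4,w=4), (2,5,w=1), (2,7,w=1), (2,8,w=3); sum of weights 1 + 5 + 2 + 4 + 1 + 1 + 3 = 17)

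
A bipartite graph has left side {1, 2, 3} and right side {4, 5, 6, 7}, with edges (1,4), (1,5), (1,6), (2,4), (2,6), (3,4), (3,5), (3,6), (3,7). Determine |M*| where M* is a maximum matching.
3 (matching: (1,5), (2,6), (3,7); upper bound min(|L|,|R|) = min(3,4) = 3)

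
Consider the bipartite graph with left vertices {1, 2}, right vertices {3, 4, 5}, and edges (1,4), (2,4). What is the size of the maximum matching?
1 (matching: (1,4); upper bound min(|L|,|R|) = min(2,3) = 2)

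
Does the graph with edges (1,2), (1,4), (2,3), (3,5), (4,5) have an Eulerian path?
Yes — and in fact it has an Eulerian circuit (the graph is connected and all 5 vertices have even degree)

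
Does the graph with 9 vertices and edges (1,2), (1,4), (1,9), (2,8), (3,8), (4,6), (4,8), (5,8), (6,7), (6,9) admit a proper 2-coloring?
Yes. Partition: {1, 6, 8}, {2, 3, 4, 5, 7, 9}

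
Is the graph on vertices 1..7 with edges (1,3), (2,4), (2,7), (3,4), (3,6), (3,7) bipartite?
Yes. Partition: {1, 4, 5, 6, 7}, {2, 3}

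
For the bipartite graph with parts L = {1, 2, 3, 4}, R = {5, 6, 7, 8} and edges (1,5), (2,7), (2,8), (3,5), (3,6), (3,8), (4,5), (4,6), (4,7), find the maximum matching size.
4 (matching: (1,5), (2,8), (3,6), (4,7); upper bound min(|L|,|R|) = min(4,4) = 4)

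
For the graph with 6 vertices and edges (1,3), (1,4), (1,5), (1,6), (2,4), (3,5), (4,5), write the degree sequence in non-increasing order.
[4, 3, 3, 2, 1, 1] (degrees: deg(1)=4, deg(2)=1, deg(3)=2, deg(4)=3, deg(5)=3, deg(6)=1)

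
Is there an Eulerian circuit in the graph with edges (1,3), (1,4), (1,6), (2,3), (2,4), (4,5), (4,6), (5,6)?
No (2 vertices have odd degree: {1, 6}; Eulerian circuit requires 0)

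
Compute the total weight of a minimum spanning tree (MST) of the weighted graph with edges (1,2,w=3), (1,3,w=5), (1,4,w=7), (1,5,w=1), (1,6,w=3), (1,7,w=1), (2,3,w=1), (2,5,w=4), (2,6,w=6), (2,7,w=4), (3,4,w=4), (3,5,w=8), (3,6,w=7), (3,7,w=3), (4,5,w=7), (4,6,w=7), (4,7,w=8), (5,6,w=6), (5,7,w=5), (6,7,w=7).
13 (MST edges: (1,2,w=3), (1,5,w=1), (1,6,w=3), (1,7,w=1), (2,3,w=1), (3,4,w=4); sum of weights 3 + 1 + 3 + 1 + 1 + 4 = 13)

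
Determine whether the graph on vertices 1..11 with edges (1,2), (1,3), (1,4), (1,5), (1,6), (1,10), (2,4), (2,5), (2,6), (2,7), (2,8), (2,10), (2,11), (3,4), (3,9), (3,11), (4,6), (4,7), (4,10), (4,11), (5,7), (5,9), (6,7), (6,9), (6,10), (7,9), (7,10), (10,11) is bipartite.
No (odd cycle of length 3: 6 -> 1 -> 4 -> 6)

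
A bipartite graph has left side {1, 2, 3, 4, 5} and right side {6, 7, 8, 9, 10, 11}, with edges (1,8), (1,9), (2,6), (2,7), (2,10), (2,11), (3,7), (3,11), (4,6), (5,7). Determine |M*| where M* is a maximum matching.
5 (matching: (1,9), (2,10), (3,11), (4,6), (5,7); upper bound min(|L|,|R|) = min(5,6) = 5)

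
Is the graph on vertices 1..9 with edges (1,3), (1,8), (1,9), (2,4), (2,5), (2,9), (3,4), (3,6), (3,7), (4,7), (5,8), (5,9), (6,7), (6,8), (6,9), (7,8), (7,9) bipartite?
No (odd cycle of length 5: 7 -> 8 -> 1 -> 3 -> 4 -> 7)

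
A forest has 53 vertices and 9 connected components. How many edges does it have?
44 (Each of the 9 component trees on V_i vertices has V_i - 1 edges; summing gives V - C = 53 - 9 = 44)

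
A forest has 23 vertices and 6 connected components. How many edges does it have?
17 (Each of the 6 component trees on V_i vertices has V_i - 1 edges; summing gives V - C = 23 - 6 = 17)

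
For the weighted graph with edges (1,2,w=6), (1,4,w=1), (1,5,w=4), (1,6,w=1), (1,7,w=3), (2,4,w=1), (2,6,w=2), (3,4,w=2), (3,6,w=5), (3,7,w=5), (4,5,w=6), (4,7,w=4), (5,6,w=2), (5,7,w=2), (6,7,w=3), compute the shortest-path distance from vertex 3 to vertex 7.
5 (path: 3 -> 7; weights 5 = 5)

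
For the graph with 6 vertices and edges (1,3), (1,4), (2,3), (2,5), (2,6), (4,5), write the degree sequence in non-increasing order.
[3, 2, 2, 2, 2, 1] (degrees: deg(1)=2, deg(2)=3, deg(3)=2, deg(4)=2, deg(5)=2, deg(6)=1)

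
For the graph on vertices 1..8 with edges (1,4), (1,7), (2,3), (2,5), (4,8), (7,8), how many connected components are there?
3 (components: {1, 4, 7, 8}, {2, 3, 5}, {6})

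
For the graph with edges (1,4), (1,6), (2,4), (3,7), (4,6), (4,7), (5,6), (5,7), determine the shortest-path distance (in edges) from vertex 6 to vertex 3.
3 (path: 6 -> 4 -> 7 -> 3, 3 edges)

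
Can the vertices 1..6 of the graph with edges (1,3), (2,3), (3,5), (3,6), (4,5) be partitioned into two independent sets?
Yes. Partition: {1, 2, 5, 6}, {3, 4}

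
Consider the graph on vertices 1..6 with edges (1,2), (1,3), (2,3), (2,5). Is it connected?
No, it has 3 components: {1, 2, 3, 5}, {4}, {6}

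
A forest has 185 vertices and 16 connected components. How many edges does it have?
169 (Each of the 16 component trees on V_i vertices has V_i - 1 edges; summing gives V - C = 185 - 16 = 169)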